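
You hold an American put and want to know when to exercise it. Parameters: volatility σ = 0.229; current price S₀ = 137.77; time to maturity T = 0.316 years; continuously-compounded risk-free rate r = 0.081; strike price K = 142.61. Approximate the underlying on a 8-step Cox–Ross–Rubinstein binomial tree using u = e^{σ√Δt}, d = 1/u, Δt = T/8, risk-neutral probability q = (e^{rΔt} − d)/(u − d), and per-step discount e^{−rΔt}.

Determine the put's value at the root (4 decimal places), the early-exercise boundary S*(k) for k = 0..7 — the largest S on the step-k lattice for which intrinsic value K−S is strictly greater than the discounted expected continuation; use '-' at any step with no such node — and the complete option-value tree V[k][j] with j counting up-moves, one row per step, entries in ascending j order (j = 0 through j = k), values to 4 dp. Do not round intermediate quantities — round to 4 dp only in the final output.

price = 8.4558
boundary = - - 125.7832 120.1868 125.7832 120.1868 125.7832 131.6402
tree:
8.4558
12.1290 5.1683
16.8268 7.9327 2.6870
22.4232 11.7799 4.4838 1.0700
27.7706 16.8268 7.2640 1.9839 0.2457
32.8802 22.4232 11.3321 3.6103 0.5176 0.0000
37.7623 27.7706 16.8268 6.4065 1.0905 0.0000 0.0000
42.4273 32.8802 22.4232 10.9698 2.2974 0.0000 0.0000 0.0000
46.8847 37.7623 27.7706 16.8268 4.8400 0.0000 0.0000 0.0000 0.0000

params: Δt=0.03950 u=1.04656 d=0.95551 q=0.52382 e^(-rΔt)=0.99681
t_8 payoffs: 46.8847 37.7623 27.7706 16.8268 4.8400 0.0000 0.0000 0.0000 0.0000
t_7: node(7,0) S=100.1827 payoff=42.4273 vs cont=41.9717 → 42.4273 [stop]  node(7,1) S=109.7298 payoff=32.8802 vs cont=32.4246 → 32.8802 [stop]  node(7,2) S=120.1868 payoff=22.4232 vs cont=21.9677 → 22.4232 [stop]  node(7,3) S=131.6402 payoff=10.9698 vs cont=10.5142 → 10.9698 [stop]  node(7,4) S=144.1852 payoff=0.0000 vs cont=2.2974 → 2.2974 [wait]  node(7,5) S=157.9256 payoff=0.0000 vs cont=0.0000 → 0.0000 [wait]  node(7,6) S=172.9755 payoff=0.0000 vs cont=0.0000 → 0.0000 [wait]  node(7,7) S=189.4596 payoff=0.0000 vs cont=0.0000 → 0.0000 [wait]  ⇒ S*(7)=131.6402
t_6: node(6,0) S=104.8477 payoff=37.7623 vs cont=37.3068 → 37.7623 [stop]  node(6,1) S=114.8394 payoff=27.7706 vs cont=27.3151 → 27.7706 [stop]  node(6,2) S=125.7832 payoff=16.8268 vs cont=16.3712 → 16.8268 [stop]  node(6,3) S=137.7700 payoff=4.8400 vs cont=6.4065 → 6.4065 [wait]  node(6,4) S=150.8991 payoff=0.0000 vs cont=1.0905 → 1.0905 [wait]  node(6,5) S=165.2793 payoff=0.0000 vs cont=0.0000 → 0.0000 [wait]  node(6,6) S=181.0300 payoff=0.0000 vs cont=0.0000 → 0.0000 [wait]  ⇒ S*(6)=125.7832
t_5: node(5,0) S=109.7298 payoff=32.8802 vs cont=32.4246 → 32.8802 [stop]  node(5,1) S=120.1868 payoff=22.4232 vs cont=21.9677 → 22.4232 [stop]  node(5,2) S=131.6402 payoff=10.9698 vs cont=11.3321 → 11.3321 [wait]  node(5,3) S=144.1852 payoff=0.0000 vs cont=3.6103 → 3.6103 [wait]  node(5,4) S=157.9256 payoff=0.0000 vs cont=0.5176 → 0.5176 [wait]  node(5,5) S=172.9755 payoff=0.0000 vs cont=0.0000 → 0.0000 [wait]  ⇒ S*(5)=120.1868
t_4: node(4,0) S=114.8394 payoff=27.7706 vs cont=27.3151 → 27.7706 [stop]  node(4,1) S=125.7832 payoff=16.8268 vs cont=16.5604 → 16.8268 [stop]  node(4,2) S=137.7700 payoff=4.8400 vs cont=7.2640 → 7.2640 [wait]  node(4,3) S=150.8991 payoff=0.0000 vs cont=1.9839 → 1.9839 [wait]  node(4,4) S=165.2793 payoff=0.0000 vs cont=0.2457 → 0.2457 [wait]  ⇒ S*(4)=125.7832
t_3: node(3,0) S=120.1868 payoff=22.4232 vs cont=21.9677 → 22.4232 [stop]  node(3,1) S=131.6402 payoff=10.9698 vs cont=11.7799 → 11.7799 [wait]  node(3,2) S=144.1852 payoff=0.0000 vs cont=4.4838 → 4.4838 [wait]  node(3,3) S=157.9256 payoff=0.0000 vs cont=1.0700 → 1.0700 [wait]  ⇒ S*(3)=120.1868
t_2: node(2,0) S=125.7832 payoff=16.8268 vs cont=16.7942 → 16.8268 [stop]  node(2,1) S=137.7700 payoff=4.8400 vs cont=7.9327 → 7.9327 [wait]  node(2,2) S=150.8991 payoff=0.0000 vs cont=2.6870 → 2.6870 [wait]  ⇒ S*(2)=125.7832
t_1: node(1,0) S=131.6402 payoff=10.9698 vs cont=12.1290 → 12.1290 [wait]  node(1,1) S=144.1852 payoff=0.0000 vs cont=5.1683 → 5.1683 [wait]  ⇒ S*(1)=-
t_0: node(0,0) S=137.7700 payoff=4.8400 vs cont=8.4558 → 8.4558 [wait]  ⇒ S*(0)=-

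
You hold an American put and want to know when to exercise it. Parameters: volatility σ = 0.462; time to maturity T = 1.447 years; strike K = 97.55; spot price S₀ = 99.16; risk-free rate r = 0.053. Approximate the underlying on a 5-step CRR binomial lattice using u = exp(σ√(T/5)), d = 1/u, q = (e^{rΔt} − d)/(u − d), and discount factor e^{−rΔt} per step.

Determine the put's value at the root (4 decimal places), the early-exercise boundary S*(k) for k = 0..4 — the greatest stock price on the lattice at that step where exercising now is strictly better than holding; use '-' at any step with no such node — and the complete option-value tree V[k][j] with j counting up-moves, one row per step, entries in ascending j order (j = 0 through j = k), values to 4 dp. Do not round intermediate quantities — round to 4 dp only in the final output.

Δt=0.28940  u=1.28215  d=0.77994  q=0.46896  discount=0.98478
step 5 (expiry): payoffs max(K−S,0) = 68.9316 50.5041 20.2111 0.0000 0.0000 0.0000
step 4: (k=4,j=0): S=36.6930, (K−S)⁺=60.8570, hold=59.3722 ⇒ V=60.8570 exercise | (k=4,j=1): S=60.3198, (K−S)⁺=37.2302, hold=35.7454 ⇒ V=37.2302 exercise | (k=4,j=2): S=99.1600, (K−S)⁺=0.0000, hold=10.5695 ⇒ V=10.5695 continue | (k=4,j=3): S=163.0096, (K−S)⁺=0.0000, hold=0.0000 ⇒ V=0.0000 continue | (k=4,j=4): S=267.9722, (K−S)⁺=0.0000, hold=0.0000 ⇒ V=0.0000 continue  boundary S*=60.3198
step 3: (k=3,j=0): S=47.0459, (K−S)⁺=50.5041, hold=49.0193 ⇒ V=50.5041 exercise | (k=3,j=1): S=77.3389, (K−S)⁺=20.2111, hold=24.3510 ⇒ V=24.3510 continue | (k=3,j=2): S=127.1378, (K−S)⁺=0.0000, hold=5.5274 ⇒ V=5.5274 continue | (k=3,j=3): S=209.0025, (K−S)⁺=0.0000, hold=0.0000 ⇒ V=0.0000 continue  boundary S*=47.0459
step 2: (k=2,j=0): S=60.3198, (K−S)⁺=37.2302, hold=37.6573 ⇒ V=37.6573 continue | (k=2,j=1): S=99.1600, (K−S)⁺=0.0000, hold=15.2872 ⇒ V=15.2872 continue | (k=2,j=2): S=163.0096, (K−S)⁺=0.0000, hold=2.8906 ⇒ V=2.8906 continue  boundary S*=-
step 1: (k=1,j=0): S=77.3389, (K−S)⁺=20.2111, hold=26.7531 ⇒ V=26.7531 continue | (k=1,j=1): S=127.1378, (K−S)⁺=0.0000, hold=9.3295 ⇒ V=9.3295 continue  boundary S*=-
step 0: (k=0,j=0): S=99.1600, (K−S)⁺=0.0000, hold=18.2993 ⇒ V=18.2993 continue  boundary S*=-

price = 18.2993
boundary = - - - 47.0459 60.3198
tree:
18.2993
26.7531 9.3295
37.6573 15.2872 2.8906
50.5041 24.3510 5.5274 0.0000
60.8570 37.2302 10.5695 0.0000 0.0000
68.9316 50.5041 20.2111 0.0000 0.0000 0.0000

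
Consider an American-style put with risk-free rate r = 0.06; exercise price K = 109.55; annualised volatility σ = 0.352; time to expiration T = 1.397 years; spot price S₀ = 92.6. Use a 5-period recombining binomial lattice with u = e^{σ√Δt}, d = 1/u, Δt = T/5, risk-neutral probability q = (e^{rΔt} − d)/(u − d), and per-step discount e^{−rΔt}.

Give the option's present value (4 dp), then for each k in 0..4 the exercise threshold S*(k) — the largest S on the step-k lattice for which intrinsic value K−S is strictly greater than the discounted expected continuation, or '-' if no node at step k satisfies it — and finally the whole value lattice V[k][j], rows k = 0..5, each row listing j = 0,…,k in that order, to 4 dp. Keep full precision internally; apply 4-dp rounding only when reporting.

price = 21.9774
boundary = - 76.8786 63.8264 76.8786 92.6000
tree:
21.9774
32.6714 11.9763
45.7236 20.2009 4.1177
56.5599 32.6714 8.3543 0.0000
65.5564 45.7236 16.9500 0.0000 0.0000
73.0255 56.5599 32.6714 0.0000 0.0000 0.0000

Δt=0.27940  u=1.20450  d=0.83022  q=0.49879  discount=0.98338
step 5 (expiry): payoffs max(K−S,0) = 73.0255 56.5599 32.6714 0.0000 0.0000 0.0000
step 4: (k=4,j=0): S=43.9936, (K−S)⁺=65.5564, hold=63.7352 ⇒ V=65.5564 exercise | (k=4,j=1): S=63.8264, (K−S)⁺=45.7236, hold=43.9024 ⇒ V=45.7236 exercise | (k=4,j=2): S=92.6000, (K−S)⁺=16.9500, hold=16.1031 ⇒ V=16.9500 exercise | (k=4,j=3): S=134.3451, (K−S)⁺=0.0000, hold=0.0000 ⇒ V=0.0000 continue | (k=4,j=4): S=194.9092, (K−S)⁺=0.0000, hold=0.0000 ⇒ V=0.0000 continue  boundary S*=92.6000
step 3: (k=3,j=0): S=52.9901, (K−S)⁺=56.5599, hold=54.7387 ⇒ V=56.5599 exercise | (k=3,j=1): S=76.8786, (K−S)⁺=32.6714, hold=30.8502 ⇒ V=32.6714 exercise | (k=3,j=2): S=111.5363, (K−S)⁺=0.0000, hold=8.3543 ⇒ V=8.3543 continue | (k=3,j=3): S=161.8181, (K−S)⁺=0.0000, hold=0.0000 ⇒ V=0.0000 continue  boundary S*=76.8786
step 2: (k=2,j=0): S=63.8264, (K−S)⁺=45.7236, hold=43.9024 ⇒ V=45.7236 exercise | (k=2,j=1): S=92.6000, (K−S)⁺=16.9500, hold=20.2009 ⇒ V=20.2009 continue | (k=2,j=2): S=134.3451, (K−S)⁺=0.0000, hold=4.1177 ⇒ V=4.1177 continue  boundary S*=63.8264
step 1: (k=1,j=0): S=76.8786, (K−S)⁺=32.6714, hold=32.4447 ⇒ V=32.6714 exercise | (k=1,j=1): S=111.5363, (K−S)⁺=0.0000, hold=11.9763 ⇒ V=11.9763 continue  boundary S*=76.8786
step 0: (k=0,j=0): S=92.6000, (K−S)⁺=16.9500, hold=21.9774 ⇒ V=21.9774 continue  boundary S*=-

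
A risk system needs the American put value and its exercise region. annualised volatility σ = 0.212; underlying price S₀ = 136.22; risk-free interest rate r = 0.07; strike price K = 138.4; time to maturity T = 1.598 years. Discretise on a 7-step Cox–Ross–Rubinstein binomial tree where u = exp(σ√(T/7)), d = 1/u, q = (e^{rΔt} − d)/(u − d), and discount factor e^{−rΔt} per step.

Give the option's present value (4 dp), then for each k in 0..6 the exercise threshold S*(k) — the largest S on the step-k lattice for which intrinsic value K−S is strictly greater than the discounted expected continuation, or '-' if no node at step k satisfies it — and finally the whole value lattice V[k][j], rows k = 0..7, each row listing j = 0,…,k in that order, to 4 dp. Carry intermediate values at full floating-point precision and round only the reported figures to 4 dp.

Δt=0.22829, u=1.10660, d=0.90367, q=0.55408, disc=e^(-rΔt)=0.98415
k=7 terminal: V=max(K-S,0) → 71.3642 56.3104 37.8761 15.3022 0.0000 0.0000 0.0000 0.0000
k=6: j=0 S=74.1818 intr=64.2182 cont=62.0241 V=64.2182[EX]; j=1 S=90.8403 intr=47.5597 cont=45.3656 V=47.5597[EX]; j=2 S=111.2397 intr=27.1603 cont=24.9663 V=27.1603[EX]; j=3 S=136.2200 intr=2.1800 cont=6.7154 V=6.7154[hold]; j=4 S=166.8100 intr=0.0000 cont=0.0000 V=0.0000[hold]; j=5 S=204.2693 intr=0.0000 cont=0.0000 V=0.0000[hold]; j=6 S=250.1406 intr=0.0000 cont=0.0000 V=0.0000[hold]  S*(6)=111.2397
k=5: j=0 S=82.0896 intr=56.3104 cont=54.1164 V=56.3104[EX]; j=1 S=100.5239 intr=37.8761 cont=35.6821 V=37.8761[EX]; j=2 S=123.0978 intr=15.3022 cont=15.5813 V=15.5813[hold]; j=3 S=150.7410 intr=0.0000 cont=2.9471 V=2.9471[hold]; j=4 S=184.5919 intr=0.0000 cont=0.0000 V=0.0000[hold]; j=5 S=226.0444 intr=0.0000 cont=0.0000 V=0.0000[hold]  S*(5)=100.5239
k=4: j=0 S=90.8403 intr=47.5597 cont=45.3656 V=47.5597[EX]; j=1 S=111.2397 intr=27.1603 cont=25.1184 V=27.1603[EX]; j=2 S=136.2200 intr=2.1800 cont=8.4449 V=8.4449[hold]; j=3 S=166.8100 intr=0.0000 cont=1.2933 V=1.2933[hold]; j=4 S=204.2693 intr=0.0000 cont=0.0000 V=0.0000[hold]  S*(4)=111.2397
k=3: j=0 S=100.5239 intr=37.8761 cont=35.6821 V=37.8761[EX]; j=1 S=123.0978 intr=15.3022 cont=16.5244 V=16.5244[hold]; j=2 S=150.7410 intr=0.0000 cont=4.4113 V=4.4113[hold]; j=3 S=184.5919 intr=0.0000 cont=0.5676 V=0.5676[hold]  S*(3)=100.5239
k=2: j=0 S=111.2397 intr=27.1603 cont=25.6327 V=27.1603[EX]; j=1 S=136.2200 intr=2.1800 cont=9.6572 V=9.6572[hold]; j=2 S=166.8100 intr=0.0000 cont=2.2454 V=2.2454[hold]  S*(2)=111.2397
k=1: j=0 S=123.0978 intr=15.3022 cont=17.1854 V=17.1854[hold]; j=1 S=150.7410 intr=0.0000 cont=5.4625 V=5.4625[hold]  S*(1)=-
k=0: j=0 S=136.2200 intr=2.1800 cont=10.5206 V=10.5206[hold]  S*(0)=-

price = 10.5206
boundary = - - 111.2397 100.5239 111.2397 100.5239 111.2397
tree:
10.5206
17.1854 5.4625
27.1603 9.6572 2.2454
37.8761 16.5244 4.4113 0.5676
47.5597 27.1603 8.4449 1.2933 0.0000
56.3104 37.8761 15.5813 2.9471 0.0000 0.0000
64.2182 47.5597 27.1603 6.7154 0.0000 0.0000 0.0000
71.3642 56.3104 37.8761 15.3022 0.0000 0.0000 0.0000 0.0000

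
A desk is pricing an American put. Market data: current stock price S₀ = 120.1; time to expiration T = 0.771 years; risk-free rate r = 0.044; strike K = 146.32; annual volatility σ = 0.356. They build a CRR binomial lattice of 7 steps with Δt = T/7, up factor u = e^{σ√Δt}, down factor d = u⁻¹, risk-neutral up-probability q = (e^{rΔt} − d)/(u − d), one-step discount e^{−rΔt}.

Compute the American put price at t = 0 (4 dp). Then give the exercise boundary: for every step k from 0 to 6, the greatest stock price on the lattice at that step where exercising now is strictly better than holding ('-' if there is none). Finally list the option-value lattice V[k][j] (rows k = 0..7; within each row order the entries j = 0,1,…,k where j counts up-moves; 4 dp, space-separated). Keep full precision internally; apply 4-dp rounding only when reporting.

Δt=0.11014, u=1.12541, d=0.88856, q=0.49101, disc=e^(-rΔt)=0.99517
k=7 terminal: V=max(K-S,0) → 93.7952 79.7947 62.0624 39.6035 11.1581 0.0000 0.0000 0.0000
k=6: j=0 S=59.1120 intr=87.2080 cont=86.5006 V=87.2080[EX]; j=1 S=74.8683 intr=71.4517 cont=70.7443 V=71.4517[EX]; j=2 S=94.8245 intr=51.4955 cont=50.7881 V=51.4955[EX]; j=3 S=120.1000 intr=26.2200 cont=25.5126 V=26.2200[EX]; j=4 S=152.1127 intr=0.0000 cont=5.6519 V=5.6519[hold]; j=5 S=192.6584 intr=0.0000 cont=0.0000 V=0.0000[hold]; j=6 S=244.0116 intr=0.0000 cont=0.0000 V=0.0000[hold]  S*(6)=120.1000
k=5: j=0 S=66.5253 intr=79.7947 cont=79.0873 V=79.7947[EX]; j=1 S=84.2576 intr=62.0624 cont=61.3550 V=62.0624[EX]; j=2 S=106.7165 intr=39.6035 cont=38.8961 V=39.6035[EX]; j=3 S=135.1619 intr=11.1581 cont=16.0430 V=16.0430[hold]; j=4 S=171.1893 intr=0.0000 cont=2.8629 V=2.8629[hold]; j=5 S=216.8199 intr=0.0000 cont=0.0000 V=0.0000[hold]  S*(5)=106.7165
k=4: j=0 S=74.8683 intr=71.4517 cont=70.7443 V=71.4517[EX]; j=1 S=94.8245 intr=51.4955 cont=50.7881 V=51.4955[EX]; j=2 S=120.1000 intr=26.2200 cont=27.8995 V=27.8995[hold]; j=3 S=152.1127 intr=0.0000 cont=9.5252 V=9.5252[hold]; j=4 S=192.6584 intr=0.0000 cont=1.4501 V=1.4501[hold]  S*(4)=94.8245
k=3: j=0 S=84.2576 intr=62.0624 cont=61.3550 V=62.0624[EX]; j=1 S=106.7165 intr=39.6035 cont=39.7167 V=39.7167[hold]; j=2 S=135.1619 intr=11.1581 cont=18.7863 V=18.7863[hold]; j=3 S=171.1893 intr=0.0000 cont=5.5334 V=5.5334[hold]  S*(3)=84.2576
k=2: j=0 S=94.8245 intr=51.4955 cont=50.8435 V=51.4955[EX]; j=1 S=120.1000 intr=26.2200 cont=29.2974 V=29.2974[hold]; j=2 S=152.1127 intr=0.0000 cont=12.2196 V=12.2196[hold]  S*(2)=94.8245
k=1: j=0 S=106.7165 intr=39.6035 cont=40.3998 V=40.3998[hold]; j=1 S=135.1619 intr=11.1581 cont=20.8110 V=20.8110[hold]  S*(1)=-
k=0: j=0 S=120.1000 intr=26.2200 cont=30.6327 V=30.6327[hold]  S*(0)=-

price = 30.6327
boundary = - - 94.8245 84.2576 94.8245 106.7165 120.1000
tree:
30.6327
40.3998 20.8110
51.4955 29.2974 12.2196
62.0624 39.7167 18.7863 5.5334
71.4517 51.4955 27.8995 9.5252 1.4501
79.7947 62.0624 39.6035 16.0430 2.8629 0.0000
87.2080 71.4517 51.4955 26.2200 5.6519 0.0000 0.0000
93.7952 79.7947 62.0624 39.6035 11.1581 0.0000 0.0000 0.0000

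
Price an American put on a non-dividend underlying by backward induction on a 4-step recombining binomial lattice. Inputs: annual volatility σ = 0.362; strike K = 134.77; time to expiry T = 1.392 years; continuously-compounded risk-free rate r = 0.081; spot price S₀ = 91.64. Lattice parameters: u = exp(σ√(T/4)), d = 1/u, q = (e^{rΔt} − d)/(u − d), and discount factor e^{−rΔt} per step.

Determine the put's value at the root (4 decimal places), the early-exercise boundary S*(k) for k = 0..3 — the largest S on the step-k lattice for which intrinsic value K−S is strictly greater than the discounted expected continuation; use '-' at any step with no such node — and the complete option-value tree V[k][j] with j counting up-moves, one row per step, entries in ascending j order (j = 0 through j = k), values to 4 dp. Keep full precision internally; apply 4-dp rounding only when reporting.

Δt=0.34800  u=1.23806  d=0.80771  q=0.51325  discount=0.97221
step 4 (expiry): payoffs max(K−S,0) = 95.7658 74.9841 43.1300 0.0000 0.0000
step 3: (k=3,j=0): S=48.2898, (K−S)⁺=86.4802, hold=82.7344 ⇒ V=86.4802 exercise | (k=3,j=1): S=74.0188, (K−S)⁺=60.7512, hold=57.0054 ⇒ V=60.7512 exercise | (k=3,j=2): S=113.4562, (K−S)⁺=21.3138, hold=20.4102 ⇒ V=21.3138 exercise | (k=3,j=3): S=173.9062, (K−S)⁺=0.0000, hold=0.0000 ⇒ V=0.0000 continue  boundary S*=113.4562
step 2: (k=2,j=0): S=59.7859, (K−S)⁺=74.9841, hold=71.2383 ⇒ V=74.9841 exercise | (k=2,j=1): S=91.6400, (K−S)⁺=43.1300, hold=39.3841 ⇒ V=43.1300 exercise | (k=2,j=2): S=140.4661, (K−S)⁺=0.0000, hold=10.0862 ⇒ V=10.0862 continue  boundary S*=91.6400
step 1: (k=1,j=0): S=74.0188, (K−S)⁺=60.7512, hold=57.0054 ⇒ V=60.7512 exercise | (k=1,j=1): S=113.4562, (K−S)⁺=21.3138, hold=25.4430 ⇒ V=25.4430 continue  boundary S*=74.0188
step 0: (k=0,j=0): S=91.6400, (K−S)⁺=43.1300, hold=41.4446 ⇒ V=43.1300 exercise  boundary S*=91.6400

price = 43.1300
boundary = 91.6400 74.0188 91.6400 113.4562
tree:
43.1300
60.7512 25.4430
74.9841 43.1300 10.0862
86.4802 60.7512 21.3138 0.0000
95.7658 74.9841 43.1300 0.0000 0.0000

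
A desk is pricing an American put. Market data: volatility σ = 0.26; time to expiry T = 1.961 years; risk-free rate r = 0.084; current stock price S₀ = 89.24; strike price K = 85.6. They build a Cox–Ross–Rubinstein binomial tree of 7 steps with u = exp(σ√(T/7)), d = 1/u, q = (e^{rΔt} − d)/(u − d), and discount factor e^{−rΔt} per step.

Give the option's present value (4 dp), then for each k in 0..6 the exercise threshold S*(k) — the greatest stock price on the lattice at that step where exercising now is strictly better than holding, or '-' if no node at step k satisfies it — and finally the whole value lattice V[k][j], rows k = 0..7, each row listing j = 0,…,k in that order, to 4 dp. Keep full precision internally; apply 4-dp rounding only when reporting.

price = 6.6090
boundary = - - 67.7687 59.0560 67.7687 59.0560 67.7687
tree:
6.6090
11.0292 3.3051
17.8313 5.9821 1.2742
26.5440 10.5180 2.5572 0.2875
34.1365 17.8313 5.0337 0.6568 0.0000
40.7529 26.5440 9.6526 1.5006 0.0000 0.0000
46.5187 34.1365 17.8313 3.4285 0.0000 0.0000 0.0000
51.5432 40.7529 26.5440 7.8332 0.0000 0.0000 0.0000 0.0000

Δt=0.28014  u=1.14753  d=0.87143  q=0.55189  discount=0.97674
step 7 (expiry): payoffs max(K−S,0) = 51.5432 40.7529 26.5440 7.8332 0.0000 0.0000 0.0000 0.0000
step 6: (k=6,j=0): S=39.0813, (K−S)⁺=46.5187, hold=44.5279 ⇒ V=46.5187 exercise | (k=6,j=1): S=51.4635, (K−S)⁺=34.1365, hold=32.1457 ⇒ V=34.1365 exercise | (k=6,j=2): S=67.7687, (K−S)⁺=17.8313, hold=15.8404 ⇒ V=17.8313 exercise | (k=6,j=3): S=89.2400, (K−S)⁺=0.0000, hold=3.4285 ⇒ V=3.4285 continue | (k=6,j=4): S=117.5140, (K−S)⁺=0.0000, hold=0.0000 ⇒ V=0.0000 continue | (k=6,j=5): S=154.7461, (K−S)⁺=0.0000, hold=0.0000 ⇒ V=0.0000 continue | (k=6,j=6): S=203.7746, (K−S)⁺=0.0000, hold=0.0000 ⇒ V=0.0000 continue  boundary S*=67.7687
step 5: (k=5,j=0): S=44.8471, (K−S)⁺=40.7529, hold=38.7621 ⇒ V=40.7529 exercise | (k=5,j=1): S=59.0560, (K−S)⁺=26.5440, hold=24.5531 ⇒ V=26.5440 exercise | (k=5,j=2): S=77.7668, (K−S)⁺=7.8332, hold=9.6526 ⇒ V=9.6526 continue | (k=5,j=3): S=102.4058, (K−S)⁺=0.0000, hold=1.5006 ⇒ V=1.5006 continue | (k=5,j=4): S=134.8512, (K−S)⁺=0.0000, hold=0.0000 ⇒ V=0.0000 continue | (k=5,j=5): S=177.5763, (K−S)⁺=0.0000, hold=0.0000 ⇒ V=0.0000 continue  boundary S*=59.0560
step 4: (k=4,j=0): S=51.4635, (K−S)⁺=34.1365, hold=32.1457 ⇒ V=34.1365 exercise | (k=4,j=1): S=67.7687, (K−S)⁺=17.8313, hold=16.8212 ⇒ V=17.8313 exercise | (k=4,j=2): S=89.2400, (K−S)⁺=0.0000, hold=5.0337 ⇒ V=5.0337 continue | (k=4,j=3): S=117.5140, (K−S)⁺=0.0000, hold=0.6568 ⇒ V=0.6568 continue | (k=4,j=4): S=154.7461, (K−S)⁺=0.0000, hold=0.0000 ⇒ V=0.0000 continue  boundary S*=67.7687
step 3: (k=3,j=0): S=59.0560, (K−S)⁺=26.5440, hold=24.5531 ⇒ V=26.5440 exercise | (k=3,j=1): S=77.7668, (K−S)⁺=7.8332, hold=10.5180 ⇒ V=10.5180 continue | (k=3,j=2): S=102.4058, (K−S)⁺=0.0000, hold=2.5572 ⇒ V=2.5572 continue | (k=3,j=3): S=134.8512, (K−S)⁺=0.0000, hold=0.2875 ⇒ V=0.2875 continue  boundary S*=59.0560
step 2: (k=2,j=0): S=67.7687, (K−S)⁺=17.8313, hold=17.2877 ⇒ V=17.8313 exercise | (k=2,j=1): S=89.2400, (K−S)⁺=0.0000, hold=5.9821 ⇒ V=5.9821 continue | (k=2,j=2): S=117.5140, (K−S)⁺=0.0000, hold=1.2742 ⇒ V=1.2742 continue  boundary S*=67.7687
step 1: (k=1,j=0): S=77.7668, (K−S)⁺=7.8332, hold=11.0292 ⇒ V=11.0292 continue | (k=1,j=1): S=102.4058, (K−S)⁺=0.0000, hold=3.3051 ⇒ V=3.3051 continue  boundary S*=-
step 0: (k=0,j=0): S=89.2400, (K−S)⁺=0.0000, hold=6.6090 ⇒ V=6.6090 continue  boundary S*=-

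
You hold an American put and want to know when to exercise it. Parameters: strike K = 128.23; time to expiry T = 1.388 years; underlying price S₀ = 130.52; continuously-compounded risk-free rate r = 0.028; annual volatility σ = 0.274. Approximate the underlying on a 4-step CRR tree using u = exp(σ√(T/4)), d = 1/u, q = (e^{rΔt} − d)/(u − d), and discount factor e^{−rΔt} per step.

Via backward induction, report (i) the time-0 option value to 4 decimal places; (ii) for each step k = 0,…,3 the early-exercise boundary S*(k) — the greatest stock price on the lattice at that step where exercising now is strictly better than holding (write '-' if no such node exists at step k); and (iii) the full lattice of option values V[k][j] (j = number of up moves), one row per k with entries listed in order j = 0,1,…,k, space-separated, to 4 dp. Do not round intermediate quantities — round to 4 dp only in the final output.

Δt=0.34700, u=1.17516, d=0.85095, q=0.48985, disc=e^(-rΔt)=0.99033
k=4 terminal: V=max(K-S,0) → 59.7933 33.7189 0.0000 0.0000 0.0000
k=3: j=0 S=80.4241 intr=47.8059 cont=46.5661 V=47.8059[EX]; j=1 S=111.0657 intr=17.1643 cont=17.0353 V=17.1643[EX]; j=2 S=153.3819 intr=0.0000 cont=0.0000 V=0.0000[hold]; j=3 S=211.8206 intr=0.0000 cont=0.0000 V=0.0000[hold]  S*(3)=111.0657
k=2: j=0 S=94.5111 intr=33.7189 cont=32.4790 V=33.7189[EX]; j=1 S=130.5200 intr=0.0000 cont=8.6717 V=8.6717[hold]; j=2 S=180.2483 intr=0.0000 cont=0.0000 V=0.0000[hold]  S*(2)=94.5111
k=1: j=0 S=111.0657 intr=17.1643 cont=21.2421 V=21.2421[hold]; j=1 S=153.3819 intr=0.0000 cont=4.3811 V=4.3811[hold]  S*(1)=-
k=0: j=0 S=130.5200 intr=0.0000 cont=12.8572 V=12.8572[hold]  S*(0)=-

price = 12.8572
boundary = - - 94.5111 111.0657
tree:
12.8572
21.2421 4.3811
33.7189 8.6717 0.0000
47.8059 17.1643 0.0000 0.0000
59.7933 33.7189 0.0000 0.0000 0.0000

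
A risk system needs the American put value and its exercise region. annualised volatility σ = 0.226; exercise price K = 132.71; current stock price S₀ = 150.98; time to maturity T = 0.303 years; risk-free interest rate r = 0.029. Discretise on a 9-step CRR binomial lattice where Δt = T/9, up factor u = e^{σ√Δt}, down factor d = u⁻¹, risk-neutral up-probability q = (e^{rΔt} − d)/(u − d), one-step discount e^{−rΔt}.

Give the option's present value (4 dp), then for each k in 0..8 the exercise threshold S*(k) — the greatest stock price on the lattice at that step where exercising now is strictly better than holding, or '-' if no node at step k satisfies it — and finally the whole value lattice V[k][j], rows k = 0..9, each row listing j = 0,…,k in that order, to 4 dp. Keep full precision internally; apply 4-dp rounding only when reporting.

Δt=0.03367, u=1.04234, d=0.95938, q=0.50141, disc=e^(-rΔt)=0.99902
k=9 terminal: V=max(K-S,0) → 28.7570 19.7680 10.0018 0.0000 0.0000 0.0000 0.0000 0.0000 0.0000 0.0000
k=8: j=0 S=108.3544 intr=24.3556 cont=24.2261 V=24.3556[EX]; j=1 S=117.7239 intr=14.9861 cont=14.8566 V=14.9861[EX]; j=2 S=127.9036 intr=4.8064 cont=4.9819 V=4.9819[hold]; j=3 S=138.9636 intr=0.0000 cont=0.0000 V=0.0000[hold]; j=4 S=150.9800 intr=0.0000 cont=0.0000 V=0.0000[hold]; j=5 S=164.0354 intr=0.0000 cont=0.0000 V=0.0000[hold]; j=6 S=178.2198 intr=0.0000 cont=0.0000 V=0.0000[hold]; j=7 S=193.6307 intr=0.0000 cont=0.0000 V=0.0000[hold]; j=8 S=210.3742 intr=0.0000 cont=0.0000 V=0.0000[hold]  S*(8)=117.7239
k=7: j=0 S=112.9420 intr=19.7680 cont=19.6385 V=19.7680[EX]; j=1 S=122.7082 intr=10.0018 cont=9.9602 V=10.0018[EX]; j=2 S=133.3190 intr=0.0000 cont=2.4815 V=2.4815[hold]; j=3 S=144.8473 intr=0.0000 cont=0.0000 V=0.0000[hold]; j=4 S=157.3724 intr=0.0000 cont=0.0000 V=0.0000[hold]; j=5 S=170.9806 intr=0.0000 cont=0.0000 V=0.0000[hold]; j=6 S=185.7655 intr=0.0000 cont=0.0000 V=0.0000[hold]; j=7 S=201.8289 intr=0.0000 cont=0.0000 V=0.0000[hold]  S*(7)=122.7082
k=6: j=0 S=117.7239 intr=14.9861 cont=14.8566 V=14.9861[EX]; j=1 S=127.9036 intr=4.8064 cont=6.2250 V=6.2250[hold]; j=2 S=138.9636 intr=0.0000 cont=1.2361 V=1.2361[hold]; j=3 S=150.9800 intr=0.0000 cont=0.0000 V=0.0000[hold]; j=4 S=164.0354 intr=0.0000 cont=0.0000 V=0.0000[hold]; j=5 S=178.2198 intr=0.0000 cont=0.0000 V=0.0000[hold]; j=6 S=193.6307 intr=0.0000 cont=0.0000 V=0.0000[hold]  S*(6)=117.7239
k=5: j=0 S=122.7082 intr=10.0018 cont=10.5828 V=10.5828[hold]; j=1 S=133.3190 intr=0.0000 cont=3.7198 V=3.7198[hold]; j=2 S=144.8473 intr=0.0000 cont=0.6157 V=0.6157[hold]; j=3 S=157.3724 intr=0.0000 cont=0.0000 V=0.0000[hold]; j=4 S=170.9806 intr=0.0000 cont=0.0000 V=0.0000[hold]; j=5 S=185.7655 intr=0.0000 cont=0.0000 V=0.0000[hold]  S*(5)=-
k=4: j=0 S=127.9036 intr=4.8064 cont=7.1347 V=7.1347[hold]; j=1 S=138.9636 intr=0.0000 cont=2.1613 V=2.1613[hold]; j=2 S=150.9800 intr=0.0000 cont=0.3067 V=0.3067[hold]; j=3 S=164.0354 intr=0.0000 cont=0.0000 V=0.0000[hold]; j=4 S=178.2198 intr=0.0000 cont=0.0000 V=0.0000[hold]  S*(4)=-
k=3: j=0 S=133.3190 intr=0.0000 cont=4.6365 V=4.6365[hold]; j=1 S=144.8473 intr=0.0000 cont=1.2302 V=1.2302[hold]; j=2 S=157.3724 intr=0.0000 cont=0.1528 V=0.1528[hold]; j=3 S=170.9806 intr=0.0000 cont=0.0000 V=0.0000[hold]  S*(3)=-
k=2: j=0 S=138.9636 intr=0.0000 cont=2.9256 V=2.9256[hold]; j=1 S=150.9800 intr=0.0000 cont=0.6893 V=0.6893[hold]; j=2 S=164.0354 intr=0.0000 cont=0.0761 V=0.0761[hold]  S*(2)=-
k=1: j=0 S=144.8473 intr=0.0000 cont=1.8025 V=1.8025[hold]; j=1 S=157.3724 intr=0.0000 cont=0.3814 V=0.3814[hold]  S*(1)=-
k=0: j=0 S=150.9800 intr=0.0000 cont=1.0889 V=1.0889[hold]  S*(0)=-

price = 1.0889
boundary = - - - - - - 117.7239 122.7082 117.7239
tree:
1.0889
1.8025 0.3814
2.9256 0.6893 0.0761
4.6365 1.2302 0.1528 0.0000
7.1347 2.1613 0.3067 0.0000 0.0000
10.5828 3.7198 0.6157 0.0000 0.0000 0.0000
14.9861 6.2250 1.2361 0.0000 0.0000 0.0000 0.0000
19.7680 10.0018 2.4815 0.0000 0.0000 0.0000 0.0000 0.0000
24.3556 14.9861 4.9819 0.0000 0.0000 0.0000 0.0000 0.0000 0.0000
28.7570 19.7680 10.0018 0.0000 0.0000 0.0000 0.0000 0.0000 0.0000 0.0000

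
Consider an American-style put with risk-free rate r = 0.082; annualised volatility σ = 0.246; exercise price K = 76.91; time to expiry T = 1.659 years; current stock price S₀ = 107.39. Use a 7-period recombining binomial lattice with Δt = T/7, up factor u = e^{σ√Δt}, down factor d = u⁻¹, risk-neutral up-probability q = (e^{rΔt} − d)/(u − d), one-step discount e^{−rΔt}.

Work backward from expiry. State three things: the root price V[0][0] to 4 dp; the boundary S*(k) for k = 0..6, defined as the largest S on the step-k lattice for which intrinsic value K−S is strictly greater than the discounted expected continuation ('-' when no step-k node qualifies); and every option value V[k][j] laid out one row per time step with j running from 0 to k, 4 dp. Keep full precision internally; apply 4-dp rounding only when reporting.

price = 0.8945
boundary = - - - - - 59.0079 66.5152
tree:
0.8945
1.7194 0.2563
3.2418 0.5441 0.0317
5.9605 1.1492 0.0721 0.0000
10.5903 2.4124 0.1641 0.0000 0.0000
17.9021 5.0287 0.3733 0.0000 0.0000 0.0000
24.5621 10.3948 0.8494 0.0000 0.0000 0.0000 0.0000
30.4704 17.9021 1.9324 0.0000 0.0000 0.0000 0.0000 0.0000

params: Δt=0.23700 u=1.12723 d=0.88713 q=0.55183 e^(-rΔt)=0.98075
t_7 payoffs: 30.4704 17.9021 1.9324 0.0000 0.0000 0.0000 0.0000 0.0000
t_6: node(6,0) S=52.3479 payoff=24.5621 vs cont=23.0819 → 24.5621 [stop]  node(6,1) S=66.5152 payoff=10.3948 vs cont=8.9146 → 10.3948 [stop]  node(6,2) S=84.5166 payoff=0.0000 vs cont=0.8494 → 0.8494 [wait]  node(6,3) S=107.3900 payoff=0.0000 vs cont=0.0000 → 0.0000 [wait]  node(6,4) S=136.4537 payoff=0.0000 vs cont=0.0000 → 0.0000 [wait]  node(6,5) S=173.3832 payoff=0.0000 vs cont=0.0000 → 0.0000 [wait]  node(6,6) S=220.3072 payoff=0.0000 vs cont=0.0000 → 0.0000 [wait]  ⇒ S*(6)=66.5152
t_5: node(5,0) S=59.0079 payoff=17.9021 vs cont=16.4219 → 17.9021 [stop]  node(5,1) S=74.9776 payoff=1.9324 vs cont=5.0287 → 5.0287 [wait]  node(5,2) S=95.2693 payoff=0.0000 vs cont=0.3733 → 0.3733 [wait]  node(5,3) S=121.0527 payoff=0.0000 vs cont=0.0000 → 0.0000 [wait]  node(5,4) S=153.8141 payoff=0.0000 vs cont=0.0000 → 0.0000 [wait]  node(5,5) S=195.4420 payoff=0.0000 vs cont=0.0000 → 0.0000 [wait]  ⇒ S*(5)=59.0079
t_4: node(4,0) S=66.5152 payoff=10.3948 vs cont=10.5903 → 10.5903 [wait]  node(4,1) S=84.5166 payoff=0.0000 vs cont=2.4124 → 2.4124 [wait]  node(4,2) S=107.3900 payoff=0.0000 vs cont=0.1641 → 0.1641 [wait]  node(4,3) S=136.4537 payoff=0.0000 vs cont=0.0000 → 0.0000 [wait]  node(4,4) S=173.3832 payoff=0.0000 vs cont=0.0000 → 0.0000 [wait]  ⇒ S*(4)=-
t_3: node(3,0) S=74.9776 payoff=1.9324 vs cont=5.9605 → 5.9605 [wait]  node(3,1) S=95.2693 payoff=0.0000 vs cont=1.1492 → 1.1492 [wait]  node(3,2) S=121.0527 payoff=0.0000 vs cont=0.0721 → 0.0721 [wait]  node(3,3) S=153.8141 payoff=0.0000 vs cont=0.0000 → 0.0000 [wait]  ⇒ S*(3)=-
t_2: node(2,0) S=84.5166 payoff=0.0000 vs cont=3.2418 → 3.2418 [wait]  node(2,1) S=107.3900 payoff=0.0000 vs cont=0.5441 → 0.5441 [wait]  node(2,2) S=136.4537 payoff=0.0000 vs cont=0.0317 → 0.0317 [wait]  ⇒ S*(2)=-
t_1: node(1,0) S=95.2693 payoff=0.0000 vs cont=1.7194 → 1.7194 [wait]  node(1,1) S=121.0527 payoff=0.0000 vs cont=0.2563 → 0.2563 [wait]  ⇒ S*(1)=-
t_0: node(0,0) S=107.3900 payoff=0.0000 vs cont=0.8945 → 0.8945 [wait]  ⇒ S*(0)=-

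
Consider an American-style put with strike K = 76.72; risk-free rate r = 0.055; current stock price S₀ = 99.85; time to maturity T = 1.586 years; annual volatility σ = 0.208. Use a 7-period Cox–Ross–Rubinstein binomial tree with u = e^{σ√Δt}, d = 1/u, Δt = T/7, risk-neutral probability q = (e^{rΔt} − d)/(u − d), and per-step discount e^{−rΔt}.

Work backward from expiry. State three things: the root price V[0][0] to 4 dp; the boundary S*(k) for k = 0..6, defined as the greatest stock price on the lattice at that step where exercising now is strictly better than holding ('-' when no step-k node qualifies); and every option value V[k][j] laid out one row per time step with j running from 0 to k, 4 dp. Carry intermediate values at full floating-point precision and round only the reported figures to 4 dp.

price = 1.0211
boundary = - - - - - 60.8635 67.1978
tree:
1.0211
1.8673 0.3196
3.3463 0.6431 0.0497
5.8440 1.2837 0.1091 0.0000
9.8614 2.5370 0.2394 0.0000 0.0000
15.8565 4.9531 0.5253 0.0000 0.0000 0.0000
21.5937 9.5222 1.1525 0.0000 0.0000 0.0000 0.0000
26.7901 15.8565 2.5286 0.0000 0.0000 0.0000 0.0000 0.0000

params: Δt=0.22657 u=1.10407 d=0.90574 q=0.53849 e^(-rΔt)=0.98762
t_7 payoffs: 26.7901 15.8565 2.5286 0.0000 0.0000 0.0000 0.0000 0.0000
t_6: node(6,0) S=55.1263 payoff=21.5937 vs cont=20.6436 → 21.5937 [stop]  node(6,1) S=67.1978 payoff=9.5222 vs cont=8.5721 → 9.5222 [stop]  node(6,2) S=81.9128 payoff=0.0000 vs cont=1.1525 → 1.1525 [wait]  node(6,3) S=99.8500 payoff=0.0000 vs cont=0.0000 → 0.0000 [wait]  node(6,4) S=121.7151 payoff=0.0000 vs cont=0.0000 → 0.0000 [wait]  node(6,5) S=148.3682 payoff=0.0000 vs cont=0.0000 → 0.0000 [wait]  node(6,6) S=180.8578 payoff=0.0000 vs cont=0.0000 → 0.0000 [wait]  ⇒ S*(6)=67.1978
t_5: node(5,0) S=60.8635 payoff=15.8565 vs cont=14.9064 → 15.8565 [stop]  node(5,1) S=74.1914 payoff=2.5286 vs cont=4.9531 → 4.9531 [wait]  node(5,2) S=90.4378 payoff=0.0000 vs cont=0.5253 → 0.5253 [wait]  node(5,3) S=110.2418 payoff=0.0000 vs cont=0.0000 → 0.0000 [wait]  node(5,4) S=134.3825 payoff=0.0000 vs cont=0.0000 → 0.0000 [wait]  node(5,5) S=163.8095 payoff=0.0000 vs cont=0.0000 → 0.0000 [wait]  ⇒ S*(5)=60.8635
t_4: node(4,0) S=67.1978 payoff=9.5222 vs cont=9.8614 → 9.8614 [wait]  node(4,1) S=81.9128 payoff=0.0000 vs cont=2.5370 → 2.5370 [wait]  node(4,2) S=99.8500 payoff=0.0000 vs cont=0.2394 → 0.2394 [wait]  node(4,3) S=121.7151 payoff=0.0000 vs cont=0.0000 → 0.0000 [wait]  node(4,4) S=148.3682 payoff=0.0000 vs cont=0.0000 → 0.0000 [wait]  ⇒ S*(4)=-
t_3: node(3,0) S=74.1914 payoff=2.5286 vs cont=5.8440 → 5.8440 [wait]  node(3,1) S=90.4378 payoff=0.0000 vs cont=1.2837 → 1.2837 [wait]  node(3,2) S=110.2418 payoff=0.0000 vs cont=0.1091 → 0.1091 [wait]  node(3,3) S=134.3825 payoff=0.0000 vs cont=0.0000 → 0.0000 [wait]  ⇒ S*(3)=-
t_2: node(2,0) S=81.9128 payoff=0.0000 vs cont=3.3463 → 3.3463 [wait]  node(2,1) S=99.8500 payoff=0.0000 vs cont=0.6431 → 0.6431 [wait]  node(2,2) S=121.7151 payoff=0.0000 vs cont=0.0497 → 0.0497 [wait]  ⇒ S*(2)=-
t_1: node(1,0) S=90.4378 payoff=0.0000 vs cont=1.8673 → 1.8673 [wait]  node(1,1) S=110.2418 payoff=0.0000 vs cont=0.3196 → 0.3196 [wait]  ⇒ S*(1)=-
t_0: node(0,0) S=99.8500 payoff=0.0000 vs cont=1.0211 → 1.0211 [wait]  ⇒ S*(0)=-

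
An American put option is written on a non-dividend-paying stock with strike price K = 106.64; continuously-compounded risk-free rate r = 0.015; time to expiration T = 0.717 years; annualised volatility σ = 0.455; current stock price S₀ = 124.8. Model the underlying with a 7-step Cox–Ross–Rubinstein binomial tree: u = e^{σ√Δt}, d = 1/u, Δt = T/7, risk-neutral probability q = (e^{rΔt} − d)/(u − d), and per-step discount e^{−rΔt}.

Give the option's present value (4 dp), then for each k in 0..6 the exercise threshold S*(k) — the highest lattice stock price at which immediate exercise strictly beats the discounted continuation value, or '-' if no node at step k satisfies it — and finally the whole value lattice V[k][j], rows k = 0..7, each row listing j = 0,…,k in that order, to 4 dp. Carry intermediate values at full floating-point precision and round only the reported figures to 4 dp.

price = 9.1673
boundary = - - - - 69.7022 60.2565 69.7022
tree:
9.1673
13.6668 4.1015
19.7942 6.7719 1.0905
27.6563 10.9549 2.0565 0.0000
36.9378 17.2350 3.8783 0.0000 0.0000
46.3835 26.0447 7.3139 0.0000 0.0000 0.0000
54.5491 36.9378 13.7930 0.0000 0.0000 0.0000 0.0000
61.6081 46.3835 26.0116 0.0000 0.0000 0.0000 0.0000 0.0000

Δt=0.10243  u=1.15676  d=0.86449  q=0.46892  discount=0.99846
step 7 (expiry): payoffs max(K−S,0) = 61.6081 46.3835 26.0116 0.0000 0.0000 0.0000 0.0000 0.0000
step 6: (k=6,j=0): S=52.0909, (K−S)⁺=54.5491, hold=54.3854 ⇒ V=54.5491 exercise | (k=6,j=1): S=69.7022, (K−S)⁺=36.9378, hold=36.7741 ⇒ V=36.9378 exercise | (k=6,j=2): S=93.2675, (K−S)⁺=13.3725, hold=13.7930 ⇒ V=13.7930 continue | (k=6,j=3): S=124.8000, (K−S)⁺=0.0000, hold=0.0000 ⇒ V=0.0000 continue | (k=6,j=4): S=166.9932, (K−S)⁺=0.0000, hold=0.0000 ⇒ V=0.0000 continue | (k=6,j=5): S=223.4513, (K−S)⁺=0.0000, hold=0.0000 ⇒ V=0.0000 continue | (k=6,j=6): S=298.9972, (K−S)⁺=0.0000, hold=0.0000 ⇒ V=0.0000 continue  boundary S*=69.7022
step 5: (k=5,j=0): S=60.2565, (K−S)⁺=46.3835, hold=46.2198 ⇒ V=46.3835 exercise | (k=5,j=1): S=80.6284, (K−S)⁺=26.0116, hold=26.0447 ⇒ V=26.0447 continue | (k=5,j=2): S=107.8878, (K−S)⁺=0.0000, hold=7.3139 ⇒ V=7.3139 continue | (k=5,j=3): S=144.3633, (K−S)⁺=0.0000, hold=0.0000 ⇒ V=0.0000 continue | (k=5,j=4): S=193.1705, (K−S)⁺=0.0000, hold=0.0000 ⇒ V=0.0000 continue | (k=5,j=5): S=258.4789, (K−S)⁺=0.0000, hold=0.0000 ⇒ V=0.0000 continue  boundary S*=60.2565
step 4: (k=4,j=0): S=69.7022, (K−S)⁺=36.9378, hold=36.7897 ⇒ V=36.9378 exercise | (k=4,j=1): S=93.2675, (K−S)⁺=13.3725, hold=17.2350 ⇒ V=17.2350 continue | (k=4,j=2): S=124.8000, (K−S)⁺=0.0000, hold=3.8783 ⇒ V=3.8783 continue | (k=4,j=3): S=166.9932, (K−S)⁺=0.0000, hold=0.0000 ⇒ V=0.0000 continue | (k=4,j=4): S=223.4513, (K−S)⁺=0.0000, hold=0.0000 ⇒ V=0.0000 continue  boundary S*=69.7022
step 3: (k=3,j=0): S=80.6284, (K−S)⁺=26.0116, hold=27.6563 ⇒ V=27.6563 continue | (k=3,j=1): S=107.8878, (K−S)⁺=0.0000, hold=10.9549 ⇒ V=10.9549 continue | (k=3,j=2): S=144.3633, (K−S)⁺=0.0000, hold=2.0565 ⇒ V=2.0565 continue | (k=3,j=3): S=193.1705, (K−S)⁺=0.0000, hold=0.0000 ⇒ V=0.0000 continue  boundary S*=-
step 2: (k=2,j=0): S=93.2675, (K−S)⁺=13.3725, hold=19.7942 ⇒ V=19.7942 continue | (k=2,j=1): S=124.8000, (K−S)⁺=0.0000, hold=6.7719 ⇒ V=6.7719 continue | (k=2,j=2): S=166.9932, (K−S)⁺=0.0000, hold=1.0905 ⇒ V=1.0905 continue  boundary S*=-
step 1: (k=1,j=0): S=107.8878, (K−S)⁺=0.0000, hold=13.6668 ⇒ V=13.6668 continue | (k=1,j=1): S=144.3633, (K−S)⁺=0.0000, hold=4.1015 ⇒ V=4.1015 continue  boundary S*=-
step 0: (k=0,j=0): S=124.8000, (K−S)⁺=0.0000, hold=9.1673 ⇒ V=9.1673 continue  boundary S*=-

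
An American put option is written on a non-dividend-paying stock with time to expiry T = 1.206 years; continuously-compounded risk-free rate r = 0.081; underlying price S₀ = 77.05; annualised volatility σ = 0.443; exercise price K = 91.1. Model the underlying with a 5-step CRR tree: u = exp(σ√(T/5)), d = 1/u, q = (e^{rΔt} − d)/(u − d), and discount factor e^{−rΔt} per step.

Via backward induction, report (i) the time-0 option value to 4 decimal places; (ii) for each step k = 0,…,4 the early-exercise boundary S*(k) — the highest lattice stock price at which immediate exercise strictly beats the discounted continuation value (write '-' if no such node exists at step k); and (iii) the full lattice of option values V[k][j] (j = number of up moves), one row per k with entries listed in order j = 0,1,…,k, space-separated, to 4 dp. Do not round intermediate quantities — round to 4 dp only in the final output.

price = 19.7892
boundary = - - 49.8651 61.9847 49.8651
tree:
19.7892
29.2696 10.7492
41.2349 18.0326 3.6250
50.9848 29.1153 7.2597 0.0000
58.8284 41.2349 14.5385 0.0000 0.0000
65.1383 50.9848 29.1153 0.0000 0.0000 0.0000

Δt=0.24120, u=1.24305, d=0.80447, q=0.49081, disc=e^(-rΔt)=0.98065
k=5 terminal: V=max(K-S,0) → 65.1383 50.9848 29.1153 0.0000 0.0000 0.0000
k=4: j=0 S=32.2716 intr=58.8284 cont=57.0658 V=58.8284[EX]; j=1 S=49.8651 intr=41.2349 cont=39.4723 V=41.2349[EX]; j=2 S=77.0500 intr=14.0500 cont=14.5385 V=14.5385[hold]; j=3 S=119.0553 intr=0.0000 cont=0.0000 V=0.0000[hold]; j=4 S=183.9605 intr=0.0000 cont=0.0000 V=0.0000[hold]  S*(4)=49.8651
k=3: j=0 S=40.1152 intr=50.9848 cont=49.2223 V=50.9848[EX]; j=1 S=61.9847 intr=29.1153 cont=27.5878 V=29.1153[EX]; j=2 S=95.7769 intr=0.0000 cont=7.2597 V=7.2597[hold]; j=3 S=147.9915 intr=0.0000 cont=0.0000 V=0.0000[hold]  S*(3)=61.9847
k=2: j=0 S=49.8651 intr=41.2349 cont=39.4723 V=41.2349[EX]; j=1 S=77.0500 intr=14.0500 cont=18.0326 V=18.0326[hold]; j=2 S=119.0553 intr=0.0000 cont=3.6250 V=3.6250[hold]  S*(2)=49.8651
k=1: j=0 S=61.9847 intr=29.1153 cont=29.2696 V=29.2696[hold]; j=1 S=95.7769 intr=0.0000 cont=10.7492 V=10.7492[hold]  S*(1)=-
k=0: j=0 S=77.0500 intr=14.0500 cont=19.7892 V=19.7892[hold]  S*(0)=-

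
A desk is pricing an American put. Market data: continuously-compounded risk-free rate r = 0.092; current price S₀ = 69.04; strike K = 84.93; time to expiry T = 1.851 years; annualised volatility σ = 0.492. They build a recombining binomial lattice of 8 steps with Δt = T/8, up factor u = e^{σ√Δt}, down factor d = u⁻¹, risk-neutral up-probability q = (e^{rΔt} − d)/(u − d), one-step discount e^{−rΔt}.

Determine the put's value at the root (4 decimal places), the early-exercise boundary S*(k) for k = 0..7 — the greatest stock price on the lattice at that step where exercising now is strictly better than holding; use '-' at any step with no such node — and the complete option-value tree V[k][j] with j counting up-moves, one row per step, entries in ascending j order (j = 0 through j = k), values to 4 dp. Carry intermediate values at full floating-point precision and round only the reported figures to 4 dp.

price = 23.1663
boundary = - - 43.0072 33.9439 43.0072 54.4905 43.0072 54.4905
tree:
23.1663
31.6053 15.2714
41.9228 22.0983 8.7313
50.9861 30.9870 13.6809 3.8859
58.1394 41.9228 20.7991 6.7624 1.0175
63.7853 50.9861 30.4395 11.5296 2.0226 0.0000
68.2413 58.1394 41.9228 19.1161 4.0209 0.0000 0.0000
71.7583 63.7853 50.9861 30.4395 7.9932 0.0000 0.0000 0.0000
74.5341 68.2413 58.1394 41.9228 15.8900 0.0000 0.0000 0.0000 0.0000

params: Δt=0.23137 u=1.26701 d=0.78926 q=0.48614 e^(-rΔt)=0.97894
t_8 payoffs: 74.5341 68.2413 58.1394 41.9228 15.8900 0.0000 0.0000 0.0000 0.0000
t_7: node(7,0) S=13.1717 payoff=71.7583 vs cont=69.9695 → 71.7583 [stop]  node(7,1) S=21.1447 payoff=63.7853 vs cont=61.9965 → 63.7853 [stop]  node(7,2) S=33.9439 payoff=50.9861 vs cont=49.1974 → 50.9861 [stop]  node(7,3) S=54.4905 payoff=30.4395 vs cont=28.6507 → 30.4395 [stop]  node(7,4) S=87.4743 payoff=0.0000 vs cont=7.9932 → 7.9932 [wait]  node(7,5) S=140.4236 payoff=0.0000 vs cont=0.0000 → 0.0000 [wait]  node(7,6) S=225.4237 payoff=0.0000 vs cont=0.0000 → 0.0000 [wait]  node(7,7) S=361.8755 payoff=0.0000 vs cont=0.0000 → 0.0000 [wait]  ⇒ S*(7)=54.4905
t_6: node(6,0) S=16.6887 payoff=68.2413 vs cont=66.4526 → 68.2413 [stop]  node(6,1) S=26.7906 payoff=58.1394 vs cont=56.3507 → 58.1394 [stop]  node(6,2) S=43.0072 payoff=41.9228 vs cont=40.1340 → 41.9228 [stop]  node(6,3) S=69.0400 payoff=15.8900 vs cont=19.1161 → 19.1161 [wait]  node(6,4) S=110.8308 payoff=0.0000 vs cont=4.0209 → 4.0209 [wait]  node(6,5) S=177.9180 payoff=0.0000 vs cont=0.0000 → 0.0000 [wait]  node(6,6) S=285.6139 payoff=0.0000 vs cont=0.0000 → 0.0000 [wait]  ⇒ S*(6)=43.0072
t_5: node(5,0) S=21.1447 payoff=63.7853 vs cont=61.9965 → 63.7853 [stop]  node(5,1) S=33.9439 payoff=50.9861 vs cont=49.1974 → 50.9861 [stop]  node(5,2) S=54.4905 payoff=30.4395 vs cont=30.1860 → 30.4395 [stop]  node(5,3) S=87.4743 payoff=0.0000 vs cont=11.5296 → 11.5296 [wait]  node(5,4) S=140.4236 payoff=0.0000 vs cont=2.0226 → 2.0226 [wait]  node(5,5) S=225.4237 payoff=0.0000 vs cont=0.0000 → 0.0000 [wait]  ⇒ S*(5)=54.4905
t_4: node(4,0) S=26.7906 payoff=58.1394 vs cont=56.3507 → 58.1394 [stop]  node(4,1) S=43.0072 payoff=41.9228 vs cont=40.1340 → 41.9228 [stop]  node(4,2) S=69.0400 payoff=15.8900 vs cont=20.7991 → 20.7991 [wait]  node(4,3) S=110.8308 payoff=0.0000 vs cont=6.7624 → 6.7624 [wait]  node(4,4) S=177.9180 payoff=0.0000 vs cont=1.0175 → 1.0175 [wait]  ⇒ S*(4)=43.0072
t_3: node(3,0) S=33.9439 payoff=50.9861 vs cont=49.1974 → 50.9861 [stop]  node(3,1) S=54.4905 payoff=30.4395 vs cont=30.9870 → 30.9870 [wait]  node(3,2) S=87.4743 payoff=0.0000 vs cont=13.6809 → 13.6809 [wait]  node(3,3) S=140.4236 payoff=0.0000 vs cont=3.8859 → 3.8859 [wait]  ⇒ S*(3)=33.9439
t_2: node(2,0) S=43.0072 payoff=41.9228 vs cont=40.3946 → 41.9228 [stop]  node(2,1) S=69.0400 payoff=15.8900 vs cont=22.0983 → 22.0983 [wait]  node(2,2) S=110.8308 payoff=0.0000 vs cont=8.7313 → 8.7313 [wait]  ⇒ S*(2)=43.0072
t_1: node(1,0) S=54.4905 payoff=30.4395 vs cont=31.6053 → 31.6053 [wait]  node(1,1) S=87.4743 payoff=0.0000 vs cont=15.2714 → 15.2714 [wait]  ⇒ S*(1)=-
t_0: node(0,0) S=69.0400 payoff=15.8900 vs cont=23.1663 → 23.1663 [wait]  ⇒ S*(0)=-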